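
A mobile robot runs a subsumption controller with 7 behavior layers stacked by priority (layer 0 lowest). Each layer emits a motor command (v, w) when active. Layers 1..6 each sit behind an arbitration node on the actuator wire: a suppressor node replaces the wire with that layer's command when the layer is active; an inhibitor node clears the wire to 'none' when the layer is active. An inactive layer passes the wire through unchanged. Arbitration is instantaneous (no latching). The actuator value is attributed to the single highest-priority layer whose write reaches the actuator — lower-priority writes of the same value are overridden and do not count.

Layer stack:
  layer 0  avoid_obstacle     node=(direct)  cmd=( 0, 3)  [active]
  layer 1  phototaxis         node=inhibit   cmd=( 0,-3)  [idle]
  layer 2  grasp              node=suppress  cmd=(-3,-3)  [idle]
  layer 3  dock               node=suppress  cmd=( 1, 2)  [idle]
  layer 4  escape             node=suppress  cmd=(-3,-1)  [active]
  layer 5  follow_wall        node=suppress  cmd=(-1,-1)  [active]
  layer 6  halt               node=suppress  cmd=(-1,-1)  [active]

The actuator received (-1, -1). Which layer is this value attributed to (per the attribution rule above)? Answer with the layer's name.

halt

L0 avoid_obstacle: active, feeds wire = (0, 3)
L1 phototaxis: idle → wire stays (0, 3)
L2 grasp: idle → wire stays (0, 3)
L3 dock: idle → wire stays (0, 3)
L4 escape: active, suppressor → wire = (-3, -1)
L5 follow_wall: active, suppressor → wire = (-1, -1)
L6 halt: active, suppressor → wire = (-1, -1)
actuator = (-1, -1)
last writer: layer 6 = halt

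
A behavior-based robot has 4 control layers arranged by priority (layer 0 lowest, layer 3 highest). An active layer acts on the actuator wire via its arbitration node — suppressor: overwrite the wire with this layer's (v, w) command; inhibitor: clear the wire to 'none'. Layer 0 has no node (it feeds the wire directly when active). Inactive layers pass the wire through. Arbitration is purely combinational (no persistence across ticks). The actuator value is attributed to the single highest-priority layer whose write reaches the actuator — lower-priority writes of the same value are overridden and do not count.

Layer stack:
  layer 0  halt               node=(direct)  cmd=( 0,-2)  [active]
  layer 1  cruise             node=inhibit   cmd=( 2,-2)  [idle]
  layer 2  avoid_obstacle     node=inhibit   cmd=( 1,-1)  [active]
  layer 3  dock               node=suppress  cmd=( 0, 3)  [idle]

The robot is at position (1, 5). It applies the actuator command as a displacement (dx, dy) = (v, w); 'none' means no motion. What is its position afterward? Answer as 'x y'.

1 5

[0] halt on; wire := (0, -2)
[1] cruise off; pass (0, -2)
[2] avoid_obstacle on (inhibit); wire := none
[3] dock off; pass none
output none
position: (1, 5) + none = (1, 5)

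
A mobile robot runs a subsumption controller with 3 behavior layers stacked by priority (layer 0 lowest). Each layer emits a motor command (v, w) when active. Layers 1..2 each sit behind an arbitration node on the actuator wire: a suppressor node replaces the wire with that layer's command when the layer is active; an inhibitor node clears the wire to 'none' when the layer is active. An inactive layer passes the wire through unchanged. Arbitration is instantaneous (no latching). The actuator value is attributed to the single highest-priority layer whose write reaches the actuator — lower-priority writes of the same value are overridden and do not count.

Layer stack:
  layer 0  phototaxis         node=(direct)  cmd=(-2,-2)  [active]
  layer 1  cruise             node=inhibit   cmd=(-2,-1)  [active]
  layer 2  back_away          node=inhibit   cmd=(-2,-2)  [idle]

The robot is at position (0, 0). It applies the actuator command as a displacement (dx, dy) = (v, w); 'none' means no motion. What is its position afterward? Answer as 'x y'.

layer 0 (phototaxis) active — direct: (-2, -2)
layer 1 (cruise) active — inhibits: none
layer 2 (back_away) idle — unchanged: none
→ actuator none
position: (0, 0) + none = (0, 0)

0 0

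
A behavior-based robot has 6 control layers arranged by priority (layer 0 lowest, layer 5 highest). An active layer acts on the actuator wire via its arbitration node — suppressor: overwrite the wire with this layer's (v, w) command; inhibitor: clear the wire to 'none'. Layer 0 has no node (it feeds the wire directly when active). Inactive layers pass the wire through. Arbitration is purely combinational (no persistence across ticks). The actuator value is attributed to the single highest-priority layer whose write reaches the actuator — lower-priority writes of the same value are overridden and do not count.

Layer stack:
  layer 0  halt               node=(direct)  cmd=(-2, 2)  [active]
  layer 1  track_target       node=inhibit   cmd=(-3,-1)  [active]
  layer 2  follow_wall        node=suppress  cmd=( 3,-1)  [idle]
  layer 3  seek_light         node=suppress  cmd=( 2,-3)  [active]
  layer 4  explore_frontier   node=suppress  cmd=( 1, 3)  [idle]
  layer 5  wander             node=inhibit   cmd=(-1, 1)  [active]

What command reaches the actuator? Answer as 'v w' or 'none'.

none

L0 halt: active, feeds wire = (-2, 2)
L1 track_target: active, inhibitor → wire = none
L2 follow_wall: idle → wire stays none
L3 seek_light: active, suppressor → wire = (2, -3)
L4 explore_frontier: idle → wire stays (2, -3)
L5 wander: active, inhibitor → wire = none
actuator = none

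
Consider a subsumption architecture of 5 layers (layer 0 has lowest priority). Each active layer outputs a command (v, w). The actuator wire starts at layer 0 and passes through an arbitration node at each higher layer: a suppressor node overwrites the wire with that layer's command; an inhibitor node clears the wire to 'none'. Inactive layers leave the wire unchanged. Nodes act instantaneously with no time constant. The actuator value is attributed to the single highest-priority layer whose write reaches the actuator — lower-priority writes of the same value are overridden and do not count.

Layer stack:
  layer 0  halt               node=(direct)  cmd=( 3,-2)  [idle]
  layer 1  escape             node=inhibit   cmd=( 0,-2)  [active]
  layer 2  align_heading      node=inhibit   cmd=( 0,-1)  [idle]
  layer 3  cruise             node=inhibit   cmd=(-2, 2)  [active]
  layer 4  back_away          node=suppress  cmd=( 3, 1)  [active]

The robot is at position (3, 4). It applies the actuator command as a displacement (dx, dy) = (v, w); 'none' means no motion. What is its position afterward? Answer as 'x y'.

layer 0 (halt) idle — none
layer 1 (escape) active — inhibits: none
layer 2 (align_heading) idle — unchanged: none
layer 3 (cruise) active — inhibits: none
layer 4 (back_away) active — suppresses: (3, 1)
→ actuator (3, 1)
position: (3, 4) + (3, 1) = (6, 5)

6 5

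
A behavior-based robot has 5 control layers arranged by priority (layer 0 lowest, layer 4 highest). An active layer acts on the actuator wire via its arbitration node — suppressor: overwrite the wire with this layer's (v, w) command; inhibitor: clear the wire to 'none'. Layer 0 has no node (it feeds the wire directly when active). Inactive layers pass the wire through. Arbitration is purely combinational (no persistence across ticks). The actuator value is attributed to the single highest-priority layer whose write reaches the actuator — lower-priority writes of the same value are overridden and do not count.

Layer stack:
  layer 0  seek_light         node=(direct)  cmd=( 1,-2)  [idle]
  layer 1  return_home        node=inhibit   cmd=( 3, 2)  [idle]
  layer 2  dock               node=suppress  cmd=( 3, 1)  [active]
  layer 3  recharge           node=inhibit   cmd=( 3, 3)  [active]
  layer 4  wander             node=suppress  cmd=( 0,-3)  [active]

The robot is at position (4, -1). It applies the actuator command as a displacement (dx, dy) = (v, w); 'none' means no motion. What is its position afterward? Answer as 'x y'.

4 -4

L0 seek_light: idle → wire = none
L1 return_home: idle → wire stays none
L2 dock: active, suppressor → wire = (3, 1)
L3 recharge: active, inhibitor → wire = none
L4 wander: active, suppressor → wire = (0, -3)
actuator = (0, -3)
position: (4, -1) + (0, -3) = (4, -4)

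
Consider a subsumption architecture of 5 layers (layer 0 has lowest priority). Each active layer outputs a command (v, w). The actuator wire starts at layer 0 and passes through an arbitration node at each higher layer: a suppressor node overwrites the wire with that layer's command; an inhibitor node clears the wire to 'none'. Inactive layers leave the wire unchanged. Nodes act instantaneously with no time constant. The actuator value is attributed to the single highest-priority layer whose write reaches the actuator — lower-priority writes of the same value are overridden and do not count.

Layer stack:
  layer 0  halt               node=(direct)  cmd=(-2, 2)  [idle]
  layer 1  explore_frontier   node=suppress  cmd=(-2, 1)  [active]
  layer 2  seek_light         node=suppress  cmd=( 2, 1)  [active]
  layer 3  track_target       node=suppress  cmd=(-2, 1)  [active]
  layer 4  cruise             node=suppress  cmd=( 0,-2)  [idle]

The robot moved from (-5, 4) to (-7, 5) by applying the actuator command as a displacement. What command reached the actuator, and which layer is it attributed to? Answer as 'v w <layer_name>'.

displacement = (-7, 5) − (-5, 4) = (-2, 1)
L0 halt: idle → wire = none
L1 explore_frontier: active, suppressor → wire = (-2, 1)
L2 seek_light: active, suppressor → wire = (2, 1)
L3 track_target: active, suppressor → wire = (-2, 1)
L4 cruise: idle → wire stays (-2, 1)
actuator = (-2, 1) — from layer 3 (track_target)

-2 1 track_target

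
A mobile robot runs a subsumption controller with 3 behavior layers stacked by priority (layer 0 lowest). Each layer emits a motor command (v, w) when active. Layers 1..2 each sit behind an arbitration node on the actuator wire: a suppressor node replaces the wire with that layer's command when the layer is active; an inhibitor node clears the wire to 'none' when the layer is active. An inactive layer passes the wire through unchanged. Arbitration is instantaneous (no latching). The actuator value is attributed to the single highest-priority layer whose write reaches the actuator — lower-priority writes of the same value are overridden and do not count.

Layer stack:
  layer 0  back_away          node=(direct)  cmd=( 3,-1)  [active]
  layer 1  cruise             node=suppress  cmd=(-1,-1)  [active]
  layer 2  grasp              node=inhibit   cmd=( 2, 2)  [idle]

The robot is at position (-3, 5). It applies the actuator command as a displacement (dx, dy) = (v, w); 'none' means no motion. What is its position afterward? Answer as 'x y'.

-4 4

layer 0 (back_away) active — direct: (3, -1)
layer 1 (cruise) active — suppresses: (-1, -1)
layer 2 (grasp) idle — unchanged: (-1, -1)
→ actuator (-1, -1)
position: (-3, 5) + (-1, -1) = (-4, 4)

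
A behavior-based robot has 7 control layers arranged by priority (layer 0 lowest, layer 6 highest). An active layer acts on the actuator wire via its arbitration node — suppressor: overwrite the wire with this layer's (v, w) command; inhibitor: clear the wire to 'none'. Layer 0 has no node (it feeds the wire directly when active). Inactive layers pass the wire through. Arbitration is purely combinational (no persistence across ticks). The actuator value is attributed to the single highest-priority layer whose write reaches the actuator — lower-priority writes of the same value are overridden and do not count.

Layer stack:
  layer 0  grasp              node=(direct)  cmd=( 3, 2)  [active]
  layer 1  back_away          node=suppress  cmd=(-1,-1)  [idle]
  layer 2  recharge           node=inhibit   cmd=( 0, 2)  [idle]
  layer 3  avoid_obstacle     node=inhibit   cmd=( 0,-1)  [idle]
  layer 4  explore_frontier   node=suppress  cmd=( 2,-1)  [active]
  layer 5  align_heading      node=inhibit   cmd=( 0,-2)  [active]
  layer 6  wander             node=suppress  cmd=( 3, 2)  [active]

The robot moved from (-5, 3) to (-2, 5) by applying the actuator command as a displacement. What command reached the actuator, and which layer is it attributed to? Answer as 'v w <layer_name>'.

displacement = (-2, 5) − (-5, 3) = (3, 2)
L0 grasp: active, feeds wire = (3, 2)
L1 back_away: idle → wire stays (3, 2)
L2 recharge: idle → wire stays (3, 2)
L3 avoid_obstacle: idle → wire stays (3, 2)
L4 explore_frontier: active, suppressor → wire = (2, -1)
L5 align_heading: active, inhibitor → wire = none
L6 wander: active, suppressor → wire = (3, 2)
actuator = (3, 2) — from layer 6 (wander)

3 2 wander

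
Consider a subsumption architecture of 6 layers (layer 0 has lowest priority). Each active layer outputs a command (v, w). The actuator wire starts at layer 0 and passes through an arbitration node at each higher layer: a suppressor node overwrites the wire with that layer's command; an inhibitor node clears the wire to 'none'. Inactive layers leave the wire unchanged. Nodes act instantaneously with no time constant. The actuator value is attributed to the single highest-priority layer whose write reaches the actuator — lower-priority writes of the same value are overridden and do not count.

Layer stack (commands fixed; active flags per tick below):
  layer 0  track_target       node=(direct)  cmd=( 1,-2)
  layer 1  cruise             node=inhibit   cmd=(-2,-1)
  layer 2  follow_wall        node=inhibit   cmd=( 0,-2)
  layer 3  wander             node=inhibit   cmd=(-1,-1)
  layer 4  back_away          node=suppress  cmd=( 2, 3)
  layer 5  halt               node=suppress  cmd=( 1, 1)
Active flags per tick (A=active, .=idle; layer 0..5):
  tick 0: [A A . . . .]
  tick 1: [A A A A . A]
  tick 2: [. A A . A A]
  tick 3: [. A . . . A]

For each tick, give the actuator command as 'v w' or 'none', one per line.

tick 0:
  L0 track_target: active, feeds wire = (1, -2)
  L1 cruise: active, inhibitor → wire = none
  L2 follow_wall: idle → wire stays none
  L3 wander: idle → wire stays none
  L4 back_away: idle → wire stays none
  L5 halt: idle → wire stays none
  actuator = none
tick 1:
  L0 track_target: active, feeds wire = (1, -2)
  L1 cruise: active, inhibitor → wire = none
  L2 follow_wall: active, inhibitor → wire = none
  L3 wander: active, inhibitor → wire = none
  L4 back_away: idle → wire stays none
  L5 halt: active, suppressor → wire = (1, 1)
  actuator = (1, 1)
tick 2:
  L0 track_target: idle → wire = none
  L1 cruise: active, inhibitor → wire = none
  L2 follow_wall: active, inhibitor → wire = none
  L3 wander: idle → wire stays none
  L4 back_away: active, suppressor → wire = (2, 3)
  L5 halt: active, suppressor → wire = (1, 1)
  actuator = (1, 1)
tick 3:
  L0 track_target: idle → wire = none
  L1 cruise: active, inhibitor → wire = none
  L2 follow_wall: idle → wire stays none
  L3 wander: idle → wire stays none
  L4 back_away: idle → wire stays none
  L5 halt: active, suppressor → wire = (1, 1)
  actuator = (1, 1)

none
1 1
1 1
1 1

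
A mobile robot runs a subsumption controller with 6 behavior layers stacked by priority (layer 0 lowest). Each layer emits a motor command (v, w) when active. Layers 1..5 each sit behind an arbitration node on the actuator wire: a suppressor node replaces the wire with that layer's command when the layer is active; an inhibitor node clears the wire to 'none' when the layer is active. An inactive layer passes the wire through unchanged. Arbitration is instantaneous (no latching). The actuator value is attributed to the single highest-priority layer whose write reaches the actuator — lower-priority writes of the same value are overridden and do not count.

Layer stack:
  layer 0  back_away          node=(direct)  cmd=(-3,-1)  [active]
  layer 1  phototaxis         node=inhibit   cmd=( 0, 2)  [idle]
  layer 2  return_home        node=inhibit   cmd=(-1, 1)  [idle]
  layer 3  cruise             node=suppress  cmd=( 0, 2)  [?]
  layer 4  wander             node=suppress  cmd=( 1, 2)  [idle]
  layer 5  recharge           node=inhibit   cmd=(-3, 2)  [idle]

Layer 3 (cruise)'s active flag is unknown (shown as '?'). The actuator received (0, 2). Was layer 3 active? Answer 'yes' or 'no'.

yes

If layer 3 is active=yes:
  actuator would be (0, 2)
If layer 3 is active=no:
  actuator would be (-3, -1)
Observed (0, 2), so layer 3 was active.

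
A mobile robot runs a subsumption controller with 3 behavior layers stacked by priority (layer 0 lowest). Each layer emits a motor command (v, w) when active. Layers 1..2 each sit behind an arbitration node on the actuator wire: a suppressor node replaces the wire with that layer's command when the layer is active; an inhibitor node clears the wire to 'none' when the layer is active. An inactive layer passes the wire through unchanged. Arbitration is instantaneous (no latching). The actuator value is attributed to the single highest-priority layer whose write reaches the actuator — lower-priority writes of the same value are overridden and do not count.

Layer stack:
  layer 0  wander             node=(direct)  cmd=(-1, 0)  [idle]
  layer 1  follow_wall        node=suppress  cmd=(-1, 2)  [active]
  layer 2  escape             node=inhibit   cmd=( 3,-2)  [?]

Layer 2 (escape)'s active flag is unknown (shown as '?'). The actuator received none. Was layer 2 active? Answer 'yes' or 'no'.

If layer 2 is active=yes:
  actuator would be none
If layer 2 is active=no:
  actuator would be (-1, 2)
Observed none, so layer 2 was active.

yes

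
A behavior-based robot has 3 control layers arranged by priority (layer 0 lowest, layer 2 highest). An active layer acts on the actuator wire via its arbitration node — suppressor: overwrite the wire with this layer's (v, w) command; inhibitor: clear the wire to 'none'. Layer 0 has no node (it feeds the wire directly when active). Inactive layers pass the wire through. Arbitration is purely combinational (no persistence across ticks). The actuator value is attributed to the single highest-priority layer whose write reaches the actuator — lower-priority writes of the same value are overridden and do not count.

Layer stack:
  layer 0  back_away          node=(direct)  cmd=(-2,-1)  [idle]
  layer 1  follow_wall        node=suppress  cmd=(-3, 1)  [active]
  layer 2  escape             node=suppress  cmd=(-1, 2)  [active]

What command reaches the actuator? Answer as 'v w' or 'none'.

L0 back_away: idle → wire = none
L1 follow_wall: active, suppressor → wire = (-3, 1)
L2 escape: active, suppressor → wire = (-1, 2)
actuator = (-1, 2)

-1 2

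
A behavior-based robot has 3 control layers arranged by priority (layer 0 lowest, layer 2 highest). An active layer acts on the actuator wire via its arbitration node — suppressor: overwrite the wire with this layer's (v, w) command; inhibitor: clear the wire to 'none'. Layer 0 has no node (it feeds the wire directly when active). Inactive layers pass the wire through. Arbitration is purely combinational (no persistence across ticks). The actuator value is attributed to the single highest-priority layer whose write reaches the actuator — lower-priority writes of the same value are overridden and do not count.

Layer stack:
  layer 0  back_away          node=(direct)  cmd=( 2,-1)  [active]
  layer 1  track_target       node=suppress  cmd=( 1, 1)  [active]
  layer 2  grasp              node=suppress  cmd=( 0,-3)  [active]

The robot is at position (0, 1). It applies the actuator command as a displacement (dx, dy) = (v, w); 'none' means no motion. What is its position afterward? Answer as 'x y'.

0 -2

[0] back_away on; wire := (2, -1)
[1] track_target on (suppress); wire := (1, 1)
[2] grasp on (suppress); wire := (0, -3)
output (0, -3)
position: (0, 1) + (0, -3) = (0, -2)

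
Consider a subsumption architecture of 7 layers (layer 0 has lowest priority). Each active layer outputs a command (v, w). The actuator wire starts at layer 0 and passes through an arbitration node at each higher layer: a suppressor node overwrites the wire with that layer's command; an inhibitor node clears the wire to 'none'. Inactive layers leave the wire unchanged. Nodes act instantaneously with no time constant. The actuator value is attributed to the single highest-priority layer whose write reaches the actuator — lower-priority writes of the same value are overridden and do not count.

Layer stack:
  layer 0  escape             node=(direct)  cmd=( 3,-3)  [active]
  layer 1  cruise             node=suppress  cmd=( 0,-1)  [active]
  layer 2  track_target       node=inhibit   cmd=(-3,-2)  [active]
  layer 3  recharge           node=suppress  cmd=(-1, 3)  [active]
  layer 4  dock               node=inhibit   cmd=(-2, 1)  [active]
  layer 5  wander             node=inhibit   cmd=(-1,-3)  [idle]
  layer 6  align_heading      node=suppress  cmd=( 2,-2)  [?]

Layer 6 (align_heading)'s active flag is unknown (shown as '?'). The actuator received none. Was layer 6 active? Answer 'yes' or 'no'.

If layer 6 is active=yes:
  actuator would be (2, -2)
If layer 6 is active=no:
  actuator would be none
Observed none, so layer 6 was idle.

no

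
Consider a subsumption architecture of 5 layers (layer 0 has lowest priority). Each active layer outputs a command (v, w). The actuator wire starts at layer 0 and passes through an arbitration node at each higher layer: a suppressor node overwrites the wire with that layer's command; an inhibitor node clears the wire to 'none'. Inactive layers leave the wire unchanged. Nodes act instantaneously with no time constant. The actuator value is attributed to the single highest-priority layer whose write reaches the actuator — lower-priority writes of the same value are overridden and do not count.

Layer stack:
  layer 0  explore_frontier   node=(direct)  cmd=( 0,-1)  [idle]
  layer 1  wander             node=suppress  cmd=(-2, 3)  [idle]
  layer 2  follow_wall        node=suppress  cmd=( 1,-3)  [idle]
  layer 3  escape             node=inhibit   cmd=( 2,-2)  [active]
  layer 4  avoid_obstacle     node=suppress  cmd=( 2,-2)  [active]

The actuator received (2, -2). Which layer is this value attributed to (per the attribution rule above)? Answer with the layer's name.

layer 0 (explore_frontier) idle — none
layer 1 (wander) idle — unchanged: none
layer 2 (follow_wall) idle — unchanged: none
layer 3 (escape) active — inhibits: none
layer 4 (avoid_obstacle) active — suppresses: (2, -2)
→ actuator (2, -2)
last writer: layer 4 = avoid_obstacle

avoid_obstacle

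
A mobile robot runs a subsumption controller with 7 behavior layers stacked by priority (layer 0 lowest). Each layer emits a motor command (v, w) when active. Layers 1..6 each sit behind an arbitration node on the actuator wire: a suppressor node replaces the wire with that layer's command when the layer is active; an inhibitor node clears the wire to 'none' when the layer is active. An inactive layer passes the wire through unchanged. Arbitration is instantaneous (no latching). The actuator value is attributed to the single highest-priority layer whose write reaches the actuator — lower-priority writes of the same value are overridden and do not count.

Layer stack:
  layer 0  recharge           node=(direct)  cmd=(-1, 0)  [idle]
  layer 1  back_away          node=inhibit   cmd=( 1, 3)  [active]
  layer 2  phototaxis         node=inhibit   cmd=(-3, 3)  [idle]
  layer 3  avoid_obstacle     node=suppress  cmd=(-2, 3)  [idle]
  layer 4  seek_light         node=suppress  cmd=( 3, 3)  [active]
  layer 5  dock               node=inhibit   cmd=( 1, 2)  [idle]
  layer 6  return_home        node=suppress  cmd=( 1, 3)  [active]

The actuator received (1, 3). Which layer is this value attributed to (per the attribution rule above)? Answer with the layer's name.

return_home

[0] recharge off; wire := none
[1] back_away on (inhibit); wire := none
[2] phototaxis off; pass none
[3] avoid_obstacle off; pass none
[4] seek_light on (suppress); wire := (3, 3)
[5] dock off; pass (3, 3)
[6] return_home on (suppress); wire := (1, 3)
output (1, 3)
last writer: layer 6 = return_home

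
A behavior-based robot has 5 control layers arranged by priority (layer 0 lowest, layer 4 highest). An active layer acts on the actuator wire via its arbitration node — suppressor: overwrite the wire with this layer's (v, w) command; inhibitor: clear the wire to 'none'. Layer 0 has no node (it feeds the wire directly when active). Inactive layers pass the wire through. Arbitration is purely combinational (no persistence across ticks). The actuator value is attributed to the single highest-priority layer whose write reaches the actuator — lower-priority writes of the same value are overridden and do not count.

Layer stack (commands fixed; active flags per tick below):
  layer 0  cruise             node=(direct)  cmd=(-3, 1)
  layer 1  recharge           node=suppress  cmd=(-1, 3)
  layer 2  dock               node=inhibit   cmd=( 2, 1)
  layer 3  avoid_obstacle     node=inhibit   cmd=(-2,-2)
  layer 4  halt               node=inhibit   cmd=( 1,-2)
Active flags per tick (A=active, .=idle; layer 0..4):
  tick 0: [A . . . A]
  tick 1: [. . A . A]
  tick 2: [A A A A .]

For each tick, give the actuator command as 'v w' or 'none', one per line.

tick 0:
  layer 0 (cruise) active — direct: (-3, 1)
  layer 1 (recharge) idle — unchanged: (-3, 1)
  layer 2 (dock) idle — unchanged: (-3, 1)
  layer 3 (avoid_obstacle) idle — unchanged: (-3, 1)
  layer 4 (halt) active — inhibits: none
  → actuator none
tick 1:
  layer 0 (cruise) idle — none
  layer 1 (recharge) idle — unchanged: none
  layer 2 (dock) active — inhibits: none
  layer 3 (avoid_obstacle) idle — unchanged: none
  layer 4 (halt) active — inhibits: none
  → actuator none
tick 2:
  layer 0 (cruise) active — direct: (-3, 1)
  layer 1 (recharge) active — suppresses: (-1, 3)
  layer 2 (dock) active — inhibits: none
  layer 3 (avoid_obstacle) active — inhibits: none
  layer 4 (halt) idle — unchanged: none
  → actuator none

none
none
none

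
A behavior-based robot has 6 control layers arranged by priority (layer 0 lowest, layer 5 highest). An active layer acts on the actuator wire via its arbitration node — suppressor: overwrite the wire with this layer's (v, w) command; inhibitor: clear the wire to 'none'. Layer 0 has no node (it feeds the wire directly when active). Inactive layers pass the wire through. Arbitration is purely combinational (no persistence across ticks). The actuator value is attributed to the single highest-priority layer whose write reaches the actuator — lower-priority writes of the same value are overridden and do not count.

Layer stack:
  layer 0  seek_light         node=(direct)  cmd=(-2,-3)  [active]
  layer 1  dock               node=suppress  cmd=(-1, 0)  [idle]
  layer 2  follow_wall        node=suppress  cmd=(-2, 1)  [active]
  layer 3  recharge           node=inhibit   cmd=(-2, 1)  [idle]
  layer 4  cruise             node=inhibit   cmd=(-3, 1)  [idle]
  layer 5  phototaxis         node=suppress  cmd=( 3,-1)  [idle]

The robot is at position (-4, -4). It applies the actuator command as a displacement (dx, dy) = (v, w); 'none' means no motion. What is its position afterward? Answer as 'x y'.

[0] seek_light on; wire := (-2, -3)
[1] dock off; pass (-2, -3)
[2] follow_wall on (suppress); wire := (-2, 1)
[3] recharge off; pass (-2, 1)
[4] cruise off; pass (-2, 1)
[5] phototaxis off; pass (-2, 1)
output (-2, 1)
position: (-4, -4) + (-2, 1) = (-6, -3)

-6 -3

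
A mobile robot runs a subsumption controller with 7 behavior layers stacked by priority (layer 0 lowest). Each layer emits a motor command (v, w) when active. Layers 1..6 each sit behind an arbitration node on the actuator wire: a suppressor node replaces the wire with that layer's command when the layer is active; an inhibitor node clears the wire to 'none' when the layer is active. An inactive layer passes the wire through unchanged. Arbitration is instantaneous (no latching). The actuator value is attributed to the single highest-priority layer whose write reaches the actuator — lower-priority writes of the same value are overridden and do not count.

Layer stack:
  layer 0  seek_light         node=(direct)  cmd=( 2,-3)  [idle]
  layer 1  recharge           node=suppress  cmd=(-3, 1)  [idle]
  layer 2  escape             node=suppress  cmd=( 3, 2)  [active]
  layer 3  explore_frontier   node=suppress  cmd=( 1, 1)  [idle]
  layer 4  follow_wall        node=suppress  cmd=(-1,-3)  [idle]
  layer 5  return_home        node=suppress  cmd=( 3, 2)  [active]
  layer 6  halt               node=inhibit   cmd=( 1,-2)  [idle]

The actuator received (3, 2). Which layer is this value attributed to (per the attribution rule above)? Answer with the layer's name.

L0 seek_light: idle → wire = none
L1 recharge: idle → wire stays none
L2 escape: active, suppressor → wire = (3, 2)
L3 explore_frontier: idle → wire stays (3, 2)
L4 follow_wall: idle → wire stays (3, 2)
L5 return_home: active, suppressor → wire = (3, 2)
L6 halt: idle → wire stays (3, 2)
actuator = (3, 2)
last writer: layer 5 = return_home

return_home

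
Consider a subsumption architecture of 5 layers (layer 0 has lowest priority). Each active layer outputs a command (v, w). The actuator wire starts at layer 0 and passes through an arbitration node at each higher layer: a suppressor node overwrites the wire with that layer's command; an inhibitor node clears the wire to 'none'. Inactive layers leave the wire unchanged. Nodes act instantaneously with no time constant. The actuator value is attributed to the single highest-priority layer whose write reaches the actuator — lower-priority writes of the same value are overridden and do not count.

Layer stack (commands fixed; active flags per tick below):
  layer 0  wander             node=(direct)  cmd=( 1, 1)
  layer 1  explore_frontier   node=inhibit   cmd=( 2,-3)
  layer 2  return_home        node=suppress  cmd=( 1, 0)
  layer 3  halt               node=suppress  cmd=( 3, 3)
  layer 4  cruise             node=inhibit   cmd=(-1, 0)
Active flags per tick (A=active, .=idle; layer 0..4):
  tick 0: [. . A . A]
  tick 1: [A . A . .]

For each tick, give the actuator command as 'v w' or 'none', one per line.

tick 0:
  layer 0 (wander) idle — none
  layer 1 (explore_frontier) idle — unchanged: none
  layer 2 (return_home) active — suppresses: (1, 0)
  layer 3 (halt) idle — unchanged: (1, 0)
  layer 4 (cruise) active — inhibits: none
  → actuator none
tick 1:
  layer 0 (wander) active — direct: (1, 1)
  layer 1 (explore_frontier) idle — unchanged: (1, 1)
  layer 2 (return_home) active — suppresses: (1, 0)
  layer 3 (halt) idle — unchanged: (1, 0)
  layer 4 (cruise) idle — unchanged: (1, 0)
  → actuator (1, 0)

none
1 0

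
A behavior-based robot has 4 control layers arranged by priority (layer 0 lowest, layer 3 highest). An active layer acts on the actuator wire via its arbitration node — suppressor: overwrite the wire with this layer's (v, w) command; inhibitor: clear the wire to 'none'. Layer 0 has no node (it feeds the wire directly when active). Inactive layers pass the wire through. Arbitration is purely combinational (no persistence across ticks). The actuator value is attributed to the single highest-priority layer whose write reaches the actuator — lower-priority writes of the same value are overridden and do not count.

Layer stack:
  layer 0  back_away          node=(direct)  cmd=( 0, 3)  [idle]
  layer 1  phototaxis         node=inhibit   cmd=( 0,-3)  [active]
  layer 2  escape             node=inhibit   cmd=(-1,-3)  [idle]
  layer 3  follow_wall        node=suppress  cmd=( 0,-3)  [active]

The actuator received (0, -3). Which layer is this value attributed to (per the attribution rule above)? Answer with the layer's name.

follow_wall

layer 0 (back_away) idle — none
layer 1 (phototaxis) active — inhibits: none
layer 2 (escape) idle — unchanged: none
layer 3 (follow_wall) active — suppresses: (0, -3)
→ actuator (0, -3)
last writer: layer 3 = follow_wall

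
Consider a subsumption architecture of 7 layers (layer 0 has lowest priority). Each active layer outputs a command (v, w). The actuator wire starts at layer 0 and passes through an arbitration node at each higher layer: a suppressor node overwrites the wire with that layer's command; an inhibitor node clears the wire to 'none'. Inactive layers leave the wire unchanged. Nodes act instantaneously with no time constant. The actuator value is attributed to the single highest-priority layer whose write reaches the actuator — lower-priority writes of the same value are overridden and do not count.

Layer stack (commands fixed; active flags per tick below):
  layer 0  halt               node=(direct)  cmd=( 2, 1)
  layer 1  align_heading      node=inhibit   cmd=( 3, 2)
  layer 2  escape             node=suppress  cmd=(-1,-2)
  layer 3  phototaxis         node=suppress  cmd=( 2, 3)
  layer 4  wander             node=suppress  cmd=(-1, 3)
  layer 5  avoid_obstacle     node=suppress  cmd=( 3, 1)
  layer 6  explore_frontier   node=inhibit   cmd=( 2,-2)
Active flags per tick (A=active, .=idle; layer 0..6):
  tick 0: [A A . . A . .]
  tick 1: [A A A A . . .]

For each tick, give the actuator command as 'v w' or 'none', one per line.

-1 3
2 3

tick 0:
  [0] halt on; wire := (2, 1)
  [1] align_heading on (inhibit); wire := none
  [2] escape off; pass none
  [3] phototaxis off; pass none
  [4] wander on (suppress); wire := (-1, 3)
  [5] avoid_obstacle off; pass (-1, 3)
  [6] explore_frontier off; pass (-1, 3)
  output (-1, 3)
tick 1:
  [0] halt on; wire := (2, 1)
  [1] align_heading on (inhibit); wire := none
  [2] escape on (suppress); wire := (-1, -2)
  [3] phototaxis on (suppress); wire := (2, 3)
  [4] wander off; pass (2, 3)
  [5] avoid_obstacle off; pass (2, 3)
  [6] explore_frontier off; pass (2, 3)
  output (2, 3)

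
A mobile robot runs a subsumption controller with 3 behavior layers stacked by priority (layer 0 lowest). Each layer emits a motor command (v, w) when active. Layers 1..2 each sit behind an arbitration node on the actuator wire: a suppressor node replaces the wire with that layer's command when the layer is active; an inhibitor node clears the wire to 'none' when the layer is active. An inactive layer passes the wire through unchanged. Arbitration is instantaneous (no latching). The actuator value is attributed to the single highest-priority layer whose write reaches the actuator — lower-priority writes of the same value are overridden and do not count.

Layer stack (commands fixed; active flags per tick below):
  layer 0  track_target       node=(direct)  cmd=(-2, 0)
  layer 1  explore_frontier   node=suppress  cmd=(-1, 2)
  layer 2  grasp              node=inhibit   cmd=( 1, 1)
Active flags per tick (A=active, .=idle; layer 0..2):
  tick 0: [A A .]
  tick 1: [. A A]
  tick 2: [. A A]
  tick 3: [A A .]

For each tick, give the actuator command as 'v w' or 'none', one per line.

-1 2
none
none
-1 2

tick 0:
  [0] track_target on; wire := (-2, 0)
  [1] explore_frontier on (suppress); wire := (-1, 2)
  [2] grasp off; pass (-1, 2)
  output (-1, 2)
tick 1:
  [0] track_target off; wire := none
  [1] explore_frontier on (suppress); wire := (-1, 2)
  [2] grasp on (inhibit); wire := none
  output none
tick 2:
  [0] track_target off; wire := none
  [1] explore_frontier on (suppress); wire := (-1, 2)
  [2] grasp on (inhibit); wire := none
  output none
tick 3:
  [0] track_target on; wire := (-2, 0)
  [1] explore_frontier on (suppress); wire := (-1, 2)
  [2] grasp off; pass (-1, 2)
  output (-1, 2)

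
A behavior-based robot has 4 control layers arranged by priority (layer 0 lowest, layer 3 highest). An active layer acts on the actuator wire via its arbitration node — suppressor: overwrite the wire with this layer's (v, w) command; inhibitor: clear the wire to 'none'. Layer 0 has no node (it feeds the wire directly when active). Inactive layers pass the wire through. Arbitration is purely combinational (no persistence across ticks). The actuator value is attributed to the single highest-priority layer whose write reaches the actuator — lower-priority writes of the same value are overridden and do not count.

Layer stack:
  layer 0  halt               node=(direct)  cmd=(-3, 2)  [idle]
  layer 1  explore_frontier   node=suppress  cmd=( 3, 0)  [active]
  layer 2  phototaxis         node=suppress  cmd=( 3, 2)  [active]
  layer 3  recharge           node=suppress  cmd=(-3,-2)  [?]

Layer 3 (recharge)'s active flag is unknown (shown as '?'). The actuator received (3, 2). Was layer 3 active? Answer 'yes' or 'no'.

no

If layer 3 is active=yes:
  actuator would be (-3, -2)
If layer 3 is active=no:
  actuator would be (3, 2)
Observed (3, 2), so layer 3 was idle.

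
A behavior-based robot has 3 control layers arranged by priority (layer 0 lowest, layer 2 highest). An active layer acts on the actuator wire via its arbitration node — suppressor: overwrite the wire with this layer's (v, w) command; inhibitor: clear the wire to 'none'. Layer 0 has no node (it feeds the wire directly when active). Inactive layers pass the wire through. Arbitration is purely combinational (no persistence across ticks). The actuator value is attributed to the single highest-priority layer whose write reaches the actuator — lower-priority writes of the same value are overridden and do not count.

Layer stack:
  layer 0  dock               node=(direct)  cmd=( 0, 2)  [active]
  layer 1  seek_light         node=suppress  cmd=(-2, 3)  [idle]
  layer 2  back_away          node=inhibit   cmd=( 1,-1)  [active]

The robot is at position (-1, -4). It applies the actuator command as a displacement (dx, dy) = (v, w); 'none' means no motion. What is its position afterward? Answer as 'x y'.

L0 dock: active, feeds wire = (0, 2)
L1 seek_light: idle → wire stays (0, 2)
L2 back_away: active, inhibitor → wire = none
actuator = none
position: (-1, -4) + none = (-1, -4)

-1 -4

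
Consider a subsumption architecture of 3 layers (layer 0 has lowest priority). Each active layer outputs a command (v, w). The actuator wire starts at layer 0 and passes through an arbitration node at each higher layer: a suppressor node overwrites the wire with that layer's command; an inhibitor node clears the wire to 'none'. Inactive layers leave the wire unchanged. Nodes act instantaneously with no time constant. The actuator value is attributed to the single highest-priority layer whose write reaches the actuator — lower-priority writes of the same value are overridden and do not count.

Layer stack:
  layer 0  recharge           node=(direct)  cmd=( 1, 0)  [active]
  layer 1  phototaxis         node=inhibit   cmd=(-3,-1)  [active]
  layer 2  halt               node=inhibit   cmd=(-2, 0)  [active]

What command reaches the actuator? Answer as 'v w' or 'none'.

none

L0 recharge: active, feeds wire = (1, 0)
L1 phototaxis: active, inhibitor → wire = none
L2 halt: active, inhibitor → wire = none
actuator = none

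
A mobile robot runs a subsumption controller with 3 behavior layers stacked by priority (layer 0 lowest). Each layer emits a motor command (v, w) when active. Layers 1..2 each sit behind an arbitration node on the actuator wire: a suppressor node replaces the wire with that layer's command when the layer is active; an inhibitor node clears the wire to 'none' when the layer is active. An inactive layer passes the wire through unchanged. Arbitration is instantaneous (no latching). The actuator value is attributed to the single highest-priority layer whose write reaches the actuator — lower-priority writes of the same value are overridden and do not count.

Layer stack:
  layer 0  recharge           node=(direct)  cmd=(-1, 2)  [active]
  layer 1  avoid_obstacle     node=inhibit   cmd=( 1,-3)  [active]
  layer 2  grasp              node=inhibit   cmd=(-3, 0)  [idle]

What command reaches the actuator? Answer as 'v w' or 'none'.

layer 0 (recharge) active — direct: (-1, 2)
layer 1 (avoid_obstacle) active — inhibits: none
layer 2 (grasp) idle — unchanged: none
→ actuator none

none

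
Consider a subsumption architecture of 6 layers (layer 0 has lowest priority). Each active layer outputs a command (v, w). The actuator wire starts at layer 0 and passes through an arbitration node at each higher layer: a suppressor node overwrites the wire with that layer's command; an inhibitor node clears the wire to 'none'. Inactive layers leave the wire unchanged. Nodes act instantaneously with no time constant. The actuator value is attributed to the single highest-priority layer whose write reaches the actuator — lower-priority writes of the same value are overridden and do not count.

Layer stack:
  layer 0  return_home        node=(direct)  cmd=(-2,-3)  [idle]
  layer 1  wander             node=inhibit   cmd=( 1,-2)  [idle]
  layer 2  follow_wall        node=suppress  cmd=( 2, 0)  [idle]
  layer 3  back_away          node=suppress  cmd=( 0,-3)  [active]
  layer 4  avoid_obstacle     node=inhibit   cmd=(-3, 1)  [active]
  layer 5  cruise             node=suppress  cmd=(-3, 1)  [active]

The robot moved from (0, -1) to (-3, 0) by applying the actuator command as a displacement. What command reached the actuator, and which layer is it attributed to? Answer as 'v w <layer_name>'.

displacement = (-3, 0) − (0, -1) = (-3, 1)
layer 0 (return_home) idle — none
layer 1 (wander) idle — unchanged: none
layer 2 (follow_wall) idle — unchanged: none
layer 3 (back_away) active — suppresses: (0, -3)
layer 4 (avoid_obstacle) active — inhibits: none
layer 5 (cruise) active — suppresses: (-3, 1)
→ actuator (-3, 1) — from layer 5 (cruise)

-3 1 cruise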